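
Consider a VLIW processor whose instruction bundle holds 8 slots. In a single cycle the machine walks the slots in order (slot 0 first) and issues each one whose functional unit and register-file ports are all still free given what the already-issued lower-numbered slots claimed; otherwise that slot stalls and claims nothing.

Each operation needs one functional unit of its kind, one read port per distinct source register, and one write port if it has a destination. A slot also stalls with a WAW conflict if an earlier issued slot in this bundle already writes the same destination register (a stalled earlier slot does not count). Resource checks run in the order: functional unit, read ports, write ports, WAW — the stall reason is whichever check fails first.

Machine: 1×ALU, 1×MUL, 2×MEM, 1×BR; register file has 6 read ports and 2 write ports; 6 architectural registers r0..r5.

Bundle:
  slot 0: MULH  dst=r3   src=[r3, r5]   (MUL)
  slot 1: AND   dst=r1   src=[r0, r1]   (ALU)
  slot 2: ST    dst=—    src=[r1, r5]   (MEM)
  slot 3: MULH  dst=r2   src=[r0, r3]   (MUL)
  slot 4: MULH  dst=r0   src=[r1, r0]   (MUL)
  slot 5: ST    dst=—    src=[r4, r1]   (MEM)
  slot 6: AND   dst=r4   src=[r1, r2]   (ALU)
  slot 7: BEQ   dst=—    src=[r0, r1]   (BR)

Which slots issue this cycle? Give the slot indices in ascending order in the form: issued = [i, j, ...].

slot 0 (MUL): ISSUE — free A1,Mu0,Ld2,B1 rp4 wp1
slot 1 (ALU): ISSUE — free A0,Mu0,Ld2,B1 rp2 wp0
slot 2 (MEM): ISSUE — free A0,Mu0,Ld1,B1 rp0 wp0
slot 3 (MUL): stall FU — free A0,Mu0,Ld1,B1 rp0 wp0
slot 4 (MUL): stall FU — free A0,Mu0,Ld1,B1 rp0 wp0
slot 5 (MEM): stall RD_PORT — free A0,Mu0,Ld1,B1 rp0 wp0
slot 6 (ALU): stall FU — free A0,Mu0,Ld1,B1 rp0 wp0
slot 7 (BR): stall RD_PORT — free A0,Mu0,Ld1,B1 rp0 wp0

issued = [0, 1, 2]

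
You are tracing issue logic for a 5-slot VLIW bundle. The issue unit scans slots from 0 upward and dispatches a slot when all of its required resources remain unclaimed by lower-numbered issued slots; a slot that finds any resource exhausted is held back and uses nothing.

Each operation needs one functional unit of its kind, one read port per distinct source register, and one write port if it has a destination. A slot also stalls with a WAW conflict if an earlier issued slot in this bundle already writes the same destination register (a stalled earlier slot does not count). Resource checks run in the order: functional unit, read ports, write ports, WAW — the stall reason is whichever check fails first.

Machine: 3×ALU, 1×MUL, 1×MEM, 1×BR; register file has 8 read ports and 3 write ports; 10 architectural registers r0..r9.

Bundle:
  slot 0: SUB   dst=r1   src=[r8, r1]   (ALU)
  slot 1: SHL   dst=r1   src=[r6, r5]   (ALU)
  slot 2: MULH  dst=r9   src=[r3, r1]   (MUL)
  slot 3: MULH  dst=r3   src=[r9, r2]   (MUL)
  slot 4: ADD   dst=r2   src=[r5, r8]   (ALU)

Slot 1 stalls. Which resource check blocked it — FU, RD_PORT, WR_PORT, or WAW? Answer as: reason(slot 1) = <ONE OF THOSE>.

reason(slot 1) = WAW

(0) want 1×ALU +2rd +1wr — yes → AL2|MU1|ME1|BR1|rd6|wr2
(1) want 1×ALU +2rd +1wr — WAW → AL2|MU1|ME1|BR1|rd6|wr2
(2) want 1×MUL +2rd +1wr — yes → AL2|MU0|ME1|BR1|rd4|wr1
(3) want 1×MUL +2rd +1wr — FU → AL2|MU0|ME1|BR1|rd4|wr1
(4) want 1×ALU +2rd +1wr — yes → AL1|MU0|ME1|BR1|rd2|wr0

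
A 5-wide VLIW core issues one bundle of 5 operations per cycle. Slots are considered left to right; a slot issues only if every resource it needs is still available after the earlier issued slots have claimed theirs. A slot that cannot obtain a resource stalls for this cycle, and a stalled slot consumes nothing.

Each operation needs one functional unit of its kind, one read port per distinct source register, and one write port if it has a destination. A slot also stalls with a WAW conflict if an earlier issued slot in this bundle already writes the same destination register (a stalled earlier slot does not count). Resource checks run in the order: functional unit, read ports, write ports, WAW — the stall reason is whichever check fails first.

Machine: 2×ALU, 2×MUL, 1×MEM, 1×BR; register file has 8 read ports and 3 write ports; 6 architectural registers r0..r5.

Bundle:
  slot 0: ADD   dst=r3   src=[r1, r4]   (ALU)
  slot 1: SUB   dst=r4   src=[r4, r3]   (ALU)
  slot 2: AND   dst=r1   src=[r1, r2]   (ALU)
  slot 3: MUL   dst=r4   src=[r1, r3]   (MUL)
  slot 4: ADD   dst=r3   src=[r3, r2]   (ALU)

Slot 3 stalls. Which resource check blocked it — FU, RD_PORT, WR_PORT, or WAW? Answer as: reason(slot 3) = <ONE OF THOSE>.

reason(slot 3) = WAW

(0) want 1×ALU +2rd +1wr — yes → AL1|MU2|ME1|BR1|rd6|wr2
(1) want 1×ALU +2rd +1wr — yes → AL0|MU2|ME1|BR1|rd4|wr1
(2) want 1×ALU +2rd +1wr — FU → AL0|MU2|ME1|BR1|rd4|wr1
(3) want 1×MUL +2rd +1wr — WAW → AL0|MU2|ME1|BR1|rd4|wr1
(4) want 1×ALU +2rd +1wr — FU → AL0|MU2|ME1|BR1|rd4|wr1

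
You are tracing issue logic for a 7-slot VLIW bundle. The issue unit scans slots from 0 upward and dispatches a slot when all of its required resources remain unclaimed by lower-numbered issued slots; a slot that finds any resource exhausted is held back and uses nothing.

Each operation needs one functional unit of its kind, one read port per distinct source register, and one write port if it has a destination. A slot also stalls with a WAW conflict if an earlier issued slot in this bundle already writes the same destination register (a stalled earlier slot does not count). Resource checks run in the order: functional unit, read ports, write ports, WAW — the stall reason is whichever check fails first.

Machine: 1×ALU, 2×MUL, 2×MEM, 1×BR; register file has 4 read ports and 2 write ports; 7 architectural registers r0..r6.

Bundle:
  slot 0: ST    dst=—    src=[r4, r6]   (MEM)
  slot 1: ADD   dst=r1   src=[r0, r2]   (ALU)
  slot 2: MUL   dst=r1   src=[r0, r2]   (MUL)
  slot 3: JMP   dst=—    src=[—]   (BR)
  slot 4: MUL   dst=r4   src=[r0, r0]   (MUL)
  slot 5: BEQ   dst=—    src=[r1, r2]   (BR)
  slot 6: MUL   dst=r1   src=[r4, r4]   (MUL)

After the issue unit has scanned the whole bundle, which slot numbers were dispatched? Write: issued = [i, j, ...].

slot 0 (MEM): ISSUE — free A1,Mu2,Ld1,B1 rp2 wp2
slot 1 (ALU): ISSUE — free A0,Mu2,Ld1,B1 rp0 wp1
slot 2 (MUL): stall RD_PORT — free A0,Mu2,Ld1,B1 rp0 wp1
slot 3 (BR): ISSUE — free A0,Mu2,Ld1,B0 rp0 wp1
slot 4 (MUL): stall RD_PORT — free A0,Mu2,Ld1,B0 rp0 wp1
slot 5 (BR): stall FU — free A0,Mu2,Ld1,B0 rp0 wp1
slot 6 (MUL): stall RD_PORT — free A0,Mu2,Ld1,B0 rp0 wp1

issued = [0, 1, 3]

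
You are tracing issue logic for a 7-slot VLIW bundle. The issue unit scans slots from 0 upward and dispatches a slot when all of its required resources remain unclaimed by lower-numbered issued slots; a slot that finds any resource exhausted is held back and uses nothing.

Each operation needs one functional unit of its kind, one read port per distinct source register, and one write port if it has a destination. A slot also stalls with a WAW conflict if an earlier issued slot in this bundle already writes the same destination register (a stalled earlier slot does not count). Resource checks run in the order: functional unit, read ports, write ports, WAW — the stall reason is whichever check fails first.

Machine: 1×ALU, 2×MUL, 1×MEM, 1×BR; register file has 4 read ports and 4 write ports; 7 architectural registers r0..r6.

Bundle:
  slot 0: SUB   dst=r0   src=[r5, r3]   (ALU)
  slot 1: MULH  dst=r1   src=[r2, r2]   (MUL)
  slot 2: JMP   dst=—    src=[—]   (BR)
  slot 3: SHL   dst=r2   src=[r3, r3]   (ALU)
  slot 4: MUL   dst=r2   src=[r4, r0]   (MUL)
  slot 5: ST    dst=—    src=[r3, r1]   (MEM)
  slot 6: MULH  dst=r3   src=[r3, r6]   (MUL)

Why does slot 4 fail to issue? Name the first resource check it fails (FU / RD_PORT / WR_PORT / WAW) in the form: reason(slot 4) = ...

reason(slot 4) = RD_PORT

  0. ALU→r0 ⇒ go  {0A/2Mu/1Ld/1B | 2r 3w}
  1. MUL→r1 ⇒ go  {0A/1Mu/1Ld/1B | 1r 2w}
  2. BR ⇒ go  {0A/1Mu/1Ld/0B | 1r 2w}
  3. ALU→r2 ⇒ no(FU)  {0A/1Mu/1Ld/0B | 1r 2w}
  4. MUL→r2 ⇒ no(RD_PORT)  {0A/1Mu/1Ld/0B | 1r 2w}
  5. MEM ⇒ no(RD_PORT)  {0A/1Mu/1Ld/0B | 1r 2w}
  6. MUL→r3 ⇒ no(RD_PORT)  {0A/1Mu/1Ld/0B | 1r 2w}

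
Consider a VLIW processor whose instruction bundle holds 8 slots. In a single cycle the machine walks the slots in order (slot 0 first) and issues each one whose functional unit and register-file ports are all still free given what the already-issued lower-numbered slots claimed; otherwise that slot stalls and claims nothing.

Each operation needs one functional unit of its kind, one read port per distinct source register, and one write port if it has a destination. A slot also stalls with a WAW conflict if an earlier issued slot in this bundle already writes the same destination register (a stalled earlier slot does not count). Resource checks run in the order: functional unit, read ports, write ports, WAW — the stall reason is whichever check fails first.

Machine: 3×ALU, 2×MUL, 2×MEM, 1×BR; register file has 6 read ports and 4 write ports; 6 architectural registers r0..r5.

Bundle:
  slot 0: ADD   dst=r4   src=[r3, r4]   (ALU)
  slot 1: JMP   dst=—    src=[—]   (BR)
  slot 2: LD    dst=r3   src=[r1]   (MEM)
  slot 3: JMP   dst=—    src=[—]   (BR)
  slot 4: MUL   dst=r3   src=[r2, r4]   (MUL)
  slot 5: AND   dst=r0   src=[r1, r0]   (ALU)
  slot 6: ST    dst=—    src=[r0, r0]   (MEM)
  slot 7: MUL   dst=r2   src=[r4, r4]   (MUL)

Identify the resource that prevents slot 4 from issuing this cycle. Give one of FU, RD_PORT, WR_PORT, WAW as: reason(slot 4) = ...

reason(slot 4) = WAW

slot 0 (ALU): ISSUE — free A2,Mu2,Ld2,B1 rp4 wp3
slot 1 (BR): ISSUE — free A2,Mu2,Ld2,B0 rp4 wp3
slot 2 (MEM): ISSUE — free A2,Mu2,Ld1,B0 rp3 wp2
slot 3 (BR): stall FU — free A2,Mu2,Ld1,B0 rp3 wp2
slot 4 (MUL): stall WAW — free A2,Mu2,Ld1,B0 rp3 wp2
slot 5 (ALU): ISSUE — free A1,Mu2,Ld1,B0 rp1 wp1
slot 6 (MEM): ISSUE — free A1,Mu2,Ld0,B0 rp0 wp1
slot 7 (MUL): stall RD_PORT — free A1,Mu2,Ld0,B0 rp0 wp1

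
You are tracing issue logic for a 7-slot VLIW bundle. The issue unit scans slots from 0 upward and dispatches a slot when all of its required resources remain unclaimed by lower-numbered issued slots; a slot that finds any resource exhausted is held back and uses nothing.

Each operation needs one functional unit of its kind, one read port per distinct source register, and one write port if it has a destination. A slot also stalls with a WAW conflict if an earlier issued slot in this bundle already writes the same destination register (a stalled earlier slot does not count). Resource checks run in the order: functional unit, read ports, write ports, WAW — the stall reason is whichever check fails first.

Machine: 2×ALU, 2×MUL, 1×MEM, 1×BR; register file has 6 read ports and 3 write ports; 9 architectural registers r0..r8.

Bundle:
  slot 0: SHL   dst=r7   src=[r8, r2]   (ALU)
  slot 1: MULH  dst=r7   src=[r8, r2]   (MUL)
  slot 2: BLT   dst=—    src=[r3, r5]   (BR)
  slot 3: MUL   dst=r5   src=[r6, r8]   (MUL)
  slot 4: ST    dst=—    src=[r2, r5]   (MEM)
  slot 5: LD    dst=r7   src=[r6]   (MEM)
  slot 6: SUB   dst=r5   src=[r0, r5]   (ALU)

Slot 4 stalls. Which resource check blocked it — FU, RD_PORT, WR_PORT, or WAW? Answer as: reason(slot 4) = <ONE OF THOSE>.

slot 0 (ALU): ISSUE — free A1,Mu2,Ld1,B1 rp4 wp2
slot 1 (MUL): stall WAW — free A1,Mu2,Ld1,B1 rp4 wp2
slot 2 (BR): ISSUE — free A1,Mu2,Ld1,B0 rp2 wp2
slot 3 (MUL): ISSUE — free A1,Mu1,Ld1,B0 rp0 wp1
slot 4 (MEM): stall RD_PORT — free A1,Mu1,Ld1,B0 rp0 wp1
slot 5 (MEM): stall RD_PORT — free A1,Mu1,Ld1,B0 rp0 wp1
slot 6 (ALU): stall RD_PORT — free A1,Mu1,Ld1,B0 rp0 wp1

reason(slot 4) = RD_PORT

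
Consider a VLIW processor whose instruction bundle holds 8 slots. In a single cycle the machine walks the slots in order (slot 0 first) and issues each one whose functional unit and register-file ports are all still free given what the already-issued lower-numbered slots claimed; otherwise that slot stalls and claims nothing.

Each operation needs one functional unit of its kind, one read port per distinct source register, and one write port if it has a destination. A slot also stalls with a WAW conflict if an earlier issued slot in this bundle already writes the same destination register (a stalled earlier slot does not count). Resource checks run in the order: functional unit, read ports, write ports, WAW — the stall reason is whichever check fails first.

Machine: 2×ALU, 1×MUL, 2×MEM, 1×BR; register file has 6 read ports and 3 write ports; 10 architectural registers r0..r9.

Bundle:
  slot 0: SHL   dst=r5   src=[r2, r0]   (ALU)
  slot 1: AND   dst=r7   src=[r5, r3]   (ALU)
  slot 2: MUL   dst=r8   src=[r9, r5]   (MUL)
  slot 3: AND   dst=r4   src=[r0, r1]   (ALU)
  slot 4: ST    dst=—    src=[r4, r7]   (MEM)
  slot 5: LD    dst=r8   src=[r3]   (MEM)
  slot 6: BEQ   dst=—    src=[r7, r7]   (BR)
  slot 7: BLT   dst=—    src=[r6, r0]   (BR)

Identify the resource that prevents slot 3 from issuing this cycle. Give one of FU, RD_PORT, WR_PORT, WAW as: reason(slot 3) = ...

reason(slot 3) = FU

(0) want 1×ALU +2rd +1wr — yes → AL1|MU1|ME2|BR1|rd4|wr2
(1) want 1×ALU +2rd +1wr — yes → AL0|MU1|ME2|BR1|rd2|wr1
(2) want 1×MUL +2rd +1wr — yes → AL0|MU0|ME2|BR1|rd0|wr0
(3) want 1×ALU +2rd +1wr — FU → AL0|MU0|ME2|BR1|rd0|wr0
(4) want 1×MEM +2rd +0wr — RD_PORT → AL0|MU0|ME2|BR1|rd0|wr0
(5) want 1×MEM +1rd +1wr — RD_PORT → AL0|MU0|ME2|BR1|rd0|wr0
(6) want 1×BR +1rd +0wr — RD_PORT → AL0|MU0|ME2|BR1|rd0|wr0
(7) want 1×BR +2rd +0wr — RD_PORT → AL0|MU0|ME2|BR1|rd0|wr0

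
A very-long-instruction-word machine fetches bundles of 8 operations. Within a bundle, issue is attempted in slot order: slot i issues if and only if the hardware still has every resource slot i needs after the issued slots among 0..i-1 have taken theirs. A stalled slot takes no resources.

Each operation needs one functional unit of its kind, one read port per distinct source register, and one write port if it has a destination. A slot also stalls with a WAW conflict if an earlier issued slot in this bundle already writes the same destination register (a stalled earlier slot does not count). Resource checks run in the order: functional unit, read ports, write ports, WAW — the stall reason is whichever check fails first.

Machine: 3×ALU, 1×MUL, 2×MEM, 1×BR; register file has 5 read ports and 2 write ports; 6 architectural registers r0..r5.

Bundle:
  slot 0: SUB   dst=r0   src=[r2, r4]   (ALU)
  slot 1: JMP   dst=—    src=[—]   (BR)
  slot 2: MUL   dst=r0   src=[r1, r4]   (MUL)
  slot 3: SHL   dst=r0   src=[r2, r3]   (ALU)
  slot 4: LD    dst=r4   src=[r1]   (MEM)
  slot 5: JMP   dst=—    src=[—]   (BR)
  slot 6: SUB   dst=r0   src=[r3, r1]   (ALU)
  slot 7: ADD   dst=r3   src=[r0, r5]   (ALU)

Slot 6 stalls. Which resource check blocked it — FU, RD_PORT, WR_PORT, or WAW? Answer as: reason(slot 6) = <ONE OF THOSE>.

(0) want 1×ALU +2rd +1wr — yes → AL2|MU1|ME2|BR1|rd3|wr1
(1) want 1×BR +0rd +0wr — yes → AL2|MU1|ME2|BR0|rd3|wr1
(2) want 1×MUL +2rd +1wr — WAW → AL2|MU1|ME2|BR0|rd3|wr1
(3) want 1×ALU +2rd +1wr — WAW → AL2|MU1|ME2|BR0|rd3|wr1
(4) want 1×MEM +1rd +1wr — yes → AL2|MU1|ME1|BR0|rd2|wr0
(5) want 1×BR +0rd +0wr — FU → AL2|MU1|ME1|BR0|rd2|wr0
(6) want 1×ALU +2rd +1wr — WR_PORT → AL2|MU1|ME1|BR0|rd2|wr0
(7) want 1×ALU +2rd +1wr — WR_PORT → AL2|MU1|ME1|BR0|rd2|wr0

reason(slot 6) = WR_PORT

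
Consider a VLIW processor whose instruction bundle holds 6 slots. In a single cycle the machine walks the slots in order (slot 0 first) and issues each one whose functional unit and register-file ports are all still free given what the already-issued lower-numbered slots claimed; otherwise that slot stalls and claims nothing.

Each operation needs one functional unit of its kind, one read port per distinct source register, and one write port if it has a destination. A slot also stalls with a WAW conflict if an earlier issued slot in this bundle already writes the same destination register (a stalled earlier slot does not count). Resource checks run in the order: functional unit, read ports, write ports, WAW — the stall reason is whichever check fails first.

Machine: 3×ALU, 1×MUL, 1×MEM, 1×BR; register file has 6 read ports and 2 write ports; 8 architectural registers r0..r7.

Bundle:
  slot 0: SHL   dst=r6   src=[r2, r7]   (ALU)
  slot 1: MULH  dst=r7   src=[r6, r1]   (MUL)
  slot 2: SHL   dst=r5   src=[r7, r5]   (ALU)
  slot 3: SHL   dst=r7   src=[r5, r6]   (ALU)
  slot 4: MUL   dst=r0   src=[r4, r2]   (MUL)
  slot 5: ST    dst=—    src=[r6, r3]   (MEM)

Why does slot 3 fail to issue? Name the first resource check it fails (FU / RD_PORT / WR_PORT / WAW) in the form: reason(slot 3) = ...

(0) want 1×ALU +2rd +1wr — yes → AL2|MU1|ME1|BR1|rd4|wr1
(1) want 1×MUL +2rd +1wr — yes → AL2|MU0|ME1|BR1|rd2|wr0
(2) want 1×ALU +2rd +1wr — WR_PORT → AL2|MU0|ME1|BR1|rd2|wr0
(3) want 1×ALU +2rd +1wr — WR_PORT → AL2|MU0|ME1|BR1|rd2|wr0
(4) want 1×MUL +2rd +1wr — FU → AL2|MU0|ME1|BR1|rd2|wr0
(5) want 1×MEM +2rd +0wr — yes → AL2|MU0|ME0|BR1|rd0|wr0

reason(slot 3) = WR_PORT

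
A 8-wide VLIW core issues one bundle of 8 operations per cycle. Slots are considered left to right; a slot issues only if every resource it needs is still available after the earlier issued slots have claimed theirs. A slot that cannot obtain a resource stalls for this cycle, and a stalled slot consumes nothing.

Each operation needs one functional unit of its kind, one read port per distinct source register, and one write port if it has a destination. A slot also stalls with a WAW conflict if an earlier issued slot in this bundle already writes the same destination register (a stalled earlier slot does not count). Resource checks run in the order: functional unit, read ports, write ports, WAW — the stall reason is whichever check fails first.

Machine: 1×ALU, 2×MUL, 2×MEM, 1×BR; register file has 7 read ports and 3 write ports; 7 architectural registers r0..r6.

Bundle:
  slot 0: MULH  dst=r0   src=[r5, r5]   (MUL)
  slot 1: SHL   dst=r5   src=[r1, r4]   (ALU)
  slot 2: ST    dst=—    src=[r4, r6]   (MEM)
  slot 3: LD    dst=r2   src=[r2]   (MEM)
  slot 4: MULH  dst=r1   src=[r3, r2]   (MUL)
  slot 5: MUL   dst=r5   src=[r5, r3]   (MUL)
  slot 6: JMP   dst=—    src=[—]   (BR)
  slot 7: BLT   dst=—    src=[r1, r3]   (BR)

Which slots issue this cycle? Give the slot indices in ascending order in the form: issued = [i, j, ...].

slot 0 (MUL): ISSUE — free A1,Mu1,Ld2,B1 rp6 wp2
slot 1 (ALU): ISSUE — free A0,Mu1,Ld2,B1 rp4 wp1
slot 2 (MEM): ISSUE — free A0,Mu1,Ld1,B1 rp2 wp1
slot 3 (MEM): ISSUE — free A0,Mu1,Ld0,B1 rp1 wp0
slot 4 (MUL): stall RD_PORT — free A0,Mu1,Ld0,B1 rp1 wp0
slot 5 (MUL): stall RD_PORT — free A0,Mu1,Ld0,B1 rp1 wp0
slot 6 (BR): ISSUE — free A0,Mu1,Ld0,B0 rp1 wp0
slot 7 (BR): stall FU — free A0,Mu1,Ld0,B0 rp1 wp0

issued = [0, 1, 2, 3, 6]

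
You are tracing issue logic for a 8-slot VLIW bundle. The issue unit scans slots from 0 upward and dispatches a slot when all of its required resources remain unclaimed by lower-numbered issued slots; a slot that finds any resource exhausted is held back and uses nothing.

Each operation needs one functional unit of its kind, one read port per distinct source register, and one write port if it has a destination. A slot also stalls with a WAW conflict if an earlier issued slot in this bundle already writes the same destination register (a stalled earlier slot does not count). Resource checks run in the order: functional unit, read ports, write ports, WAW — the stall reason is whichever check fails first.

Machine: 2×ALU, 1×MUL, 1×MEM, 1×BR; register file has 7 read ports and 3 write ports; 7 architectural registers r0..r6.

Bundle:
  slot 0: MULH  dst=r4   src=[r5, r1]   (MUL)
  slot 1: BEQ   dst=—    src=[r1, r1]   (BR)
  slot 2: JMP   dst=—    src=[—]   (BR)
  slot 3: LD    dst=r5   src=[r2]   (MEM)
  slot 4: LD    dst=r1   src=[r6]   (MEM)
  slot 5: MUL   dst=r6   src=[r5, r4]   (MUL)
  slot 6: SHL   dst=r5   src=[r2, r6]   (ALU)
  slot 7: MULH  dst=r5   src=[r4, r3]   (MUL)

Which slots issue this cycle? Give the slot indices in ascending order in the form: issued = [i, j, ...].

  0. MUL→r4 ⇒ go  {2A/0Mu/1Ld/1B | 5r 2w}
  1. BR ⇒ go  {2A/0Mu/1Ld/0B | 4r 2w}
  2. BR ⇒ no(FU)  {2A/0Mu/1Ld/0B | 4r 2w}
  3. MEM→r5 ⇒ go  {2A/0Mu/0Ld/0B | 3r 1w}
  4. MEM→r1 ⇒ no(FU)  {2A/0Mu/0Ld/0B | 3r 1w}
  5. MUL→r6 ⇒ no(FU)  {2A/0Mu/0Ld/0B | 3r 1w}
  6. ALU→r5 ⇒ no(WAW)  {2A/0Mu/0Ld/0B | 3r 1w}
  7. MUL→r5 ⇒ no(FU)  {2A/0Mu/0Ld/0B | 3r 1w}

issued = [0, 1, 3]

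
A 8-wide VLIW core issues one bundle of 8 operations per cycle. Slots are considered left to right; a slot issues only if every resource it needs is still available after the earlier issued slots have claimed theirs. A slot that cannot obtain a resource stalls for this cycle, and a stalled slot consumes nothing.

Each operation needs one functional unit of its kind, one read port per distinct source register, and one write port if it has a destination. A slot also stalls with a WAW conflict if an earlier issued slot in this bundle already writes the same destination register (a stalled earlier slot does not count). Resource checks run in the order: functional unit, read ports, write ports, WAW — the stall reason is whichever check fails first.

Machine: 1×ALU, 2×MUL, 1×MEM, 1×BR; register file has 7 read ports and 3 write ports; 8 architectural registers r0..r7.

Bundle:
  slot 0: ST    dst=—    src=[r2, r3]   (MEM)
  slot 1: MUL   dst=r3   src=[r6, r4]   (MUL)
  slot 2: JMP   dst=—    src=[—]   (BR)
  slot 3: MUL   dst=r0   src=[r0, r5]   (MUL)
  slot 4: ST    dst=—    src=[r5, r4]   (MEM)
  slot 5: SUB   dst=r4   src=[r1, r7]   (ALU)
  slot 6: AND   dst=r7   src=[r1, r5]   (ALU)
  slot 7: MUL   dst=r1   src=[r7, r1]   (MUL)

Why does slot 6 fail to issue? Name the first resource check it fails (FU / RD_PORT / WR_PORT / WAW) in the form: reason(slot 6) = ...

slot 0 (MEM): ISSUE — free A1,Mu2,Ld0,B1 rp5 wp3
slot 1 (MUL): ISSUE — free A1,Mu1,Ld0,B1 rp3 wp2
slot 2 (BR): ISSUE — free A1,Mu1,Ld0,B0 rp3 wp2
slot 3 (MUL): ISSUE — free A1,Mu0,Ld0,B0 rp1 wp1
slot 4 (MEM): stall FU — free A1,Mu0,Ld0,B0 rp1 wp1
slot 5 (ALU): stall RD_PORT — free A1,Mu0,Ld0,B0 rp1 wp1
slot 6 (ALU): stall RD_PORT — free A1,Mu0,Ld0,B0 rp1 wp1
slot 7 (MUL): stall FU — free A1,Mu0,Ld0,B0 rp1 wp1

reason(slot 6) = RD_PORT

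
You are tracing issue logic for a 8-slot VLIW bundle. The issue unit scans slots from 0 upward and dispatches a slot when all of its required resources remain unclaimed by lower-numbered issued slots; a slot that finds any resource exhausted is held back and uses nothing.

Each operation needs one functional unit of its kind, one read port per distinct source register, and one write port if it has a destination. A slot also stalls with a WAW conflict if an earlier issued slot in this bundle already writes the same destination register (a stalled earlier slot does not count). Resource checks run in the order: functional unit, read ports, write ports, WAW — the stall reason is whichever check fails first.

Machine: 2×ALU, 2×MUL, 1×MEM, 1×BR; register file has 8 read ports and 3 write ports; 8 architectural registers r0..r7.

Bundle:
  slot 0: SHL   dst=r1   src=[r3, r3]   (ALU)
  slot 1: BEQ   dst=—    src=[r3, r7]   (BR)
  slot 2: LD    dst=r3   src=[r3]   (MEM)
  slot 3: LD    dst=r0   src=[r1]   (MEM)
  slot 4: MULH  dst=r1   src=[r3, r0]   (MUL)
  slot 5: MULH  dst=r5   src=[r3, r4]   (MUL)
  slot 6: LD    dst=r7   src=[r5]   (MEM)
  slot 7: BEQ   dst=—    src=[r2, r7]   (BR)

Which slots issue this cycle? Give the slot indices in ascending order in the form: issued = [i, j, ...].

issued = [0, 1, 2, 5]

(0) want 1×ALU +1rd +1wr — yes → AL1|MU2|ME1|BR1|rd7|wr2
(1) want 1×BR +2rd +0wr — yes → AL1|MU2|ME1|BR0|rd5|wr2
(2) want 1×MEM +1rd +1wr — yes → AL1|MU2|ME0|BR0|rd4|wr1
(3) want 1×MEM +1rd +1wr — FU → AL1|MU2|ME0|BR0|rd4|wr1
(4) want 1×MUL +2rd +1wr — WAW → AL1|MU2|ME0|BR0|rd4|wr1
(5) want 1×MUL +2rd +1wr — yes → AL1|MU1|ME0|BR0|rd2|wr0
(6) want 1×MEM +1rd +1wr — FU → AL1|MU1|ME0|BR0|rd2|wr0
(7) want 1×BR +2rd +0wr — FU → AL1|MU1|ME0|BR0|rd2|wr0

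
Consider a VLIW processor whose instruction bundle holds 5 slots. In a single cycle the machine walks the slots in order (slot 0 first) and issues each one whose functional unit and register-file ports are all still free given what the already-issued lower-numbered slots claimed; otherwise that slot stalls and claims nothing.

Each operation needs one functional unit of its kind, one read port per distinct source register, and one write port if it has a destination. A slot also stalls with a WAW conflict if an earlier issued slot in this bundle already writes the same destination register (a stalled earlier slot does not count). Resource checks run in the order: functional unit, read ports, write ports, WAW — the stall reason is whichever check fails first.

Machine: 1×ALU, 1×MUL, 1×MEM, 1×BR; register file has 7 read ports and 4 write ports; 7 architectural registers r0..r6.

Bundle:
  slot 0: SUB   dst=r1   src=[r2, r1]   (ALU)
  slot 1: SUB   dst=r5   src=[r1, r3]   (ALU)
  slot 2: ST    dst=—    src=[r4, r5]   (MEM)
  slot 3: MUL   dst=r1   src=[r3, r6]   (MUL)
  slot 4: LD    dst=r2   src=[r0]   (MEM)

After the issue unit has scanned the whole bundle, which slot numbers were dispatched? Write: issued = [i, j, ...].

issued = [0, 2]

slot 0 (ALU): ISSUE — free A0,Mu1,Ld1,B1 rp5 wp3
slot 1 (ALU): stall FU — free A0,Mu1,Ld1,B1 rp5 wp3
slot 2 (MEM): ISSUE — free A0,Mu1,Ld0,B1 rp3 wp3
slot 3 (MUL): stall WAW — free A0,Mu1,Ld0,B1 rp3 wp3
slot 4 (MEM): stall FU — free A0,Mu1,Ld0,B1 rp3 wp3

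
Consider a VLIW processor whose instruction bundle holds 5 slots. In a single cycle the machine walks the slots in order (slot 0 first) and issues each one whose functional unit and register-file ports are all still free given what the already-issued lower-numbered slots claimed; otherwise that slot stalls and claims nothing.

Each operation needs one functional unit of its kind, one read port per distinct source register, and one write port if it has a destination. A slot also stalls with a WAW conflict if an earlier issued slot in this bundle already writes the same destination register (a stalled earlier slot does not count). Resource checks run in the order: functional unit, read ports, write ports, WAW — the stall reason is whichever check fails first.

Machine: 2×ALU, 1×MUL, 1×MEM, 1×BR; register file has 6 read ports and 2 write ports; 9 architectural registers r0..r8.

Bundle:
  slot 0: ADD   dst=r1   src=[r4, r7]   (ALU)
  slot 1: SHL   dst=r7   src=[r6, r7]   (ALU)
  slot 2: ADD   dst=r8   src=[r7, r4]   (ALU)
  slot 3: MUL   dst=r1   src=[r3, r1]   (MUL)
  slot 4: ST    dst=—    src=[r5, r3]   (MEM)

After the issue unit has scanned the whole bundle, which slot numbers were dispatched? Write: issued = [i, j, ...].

slot 0 (ALU): ISSUE — free A1,Mu1,Ld1,B1 rp4 wp1
slot 1 (ALU): ISSUE — free A0,Mu1,Ld1,B1 rp2 wp0
slot 2 (ALU): stall FU — free A0,Mu1,Ld1,B1 rp2 wp0
slot 3 (MUL): stall WR_PORT — free A0,Mu1,Ld1,B1 rp2 wp0
slot 4 (MEM): ISSUE — free A0,Mu1,Ld0,B1 rp0 wp0

issued = [0, 1, 4]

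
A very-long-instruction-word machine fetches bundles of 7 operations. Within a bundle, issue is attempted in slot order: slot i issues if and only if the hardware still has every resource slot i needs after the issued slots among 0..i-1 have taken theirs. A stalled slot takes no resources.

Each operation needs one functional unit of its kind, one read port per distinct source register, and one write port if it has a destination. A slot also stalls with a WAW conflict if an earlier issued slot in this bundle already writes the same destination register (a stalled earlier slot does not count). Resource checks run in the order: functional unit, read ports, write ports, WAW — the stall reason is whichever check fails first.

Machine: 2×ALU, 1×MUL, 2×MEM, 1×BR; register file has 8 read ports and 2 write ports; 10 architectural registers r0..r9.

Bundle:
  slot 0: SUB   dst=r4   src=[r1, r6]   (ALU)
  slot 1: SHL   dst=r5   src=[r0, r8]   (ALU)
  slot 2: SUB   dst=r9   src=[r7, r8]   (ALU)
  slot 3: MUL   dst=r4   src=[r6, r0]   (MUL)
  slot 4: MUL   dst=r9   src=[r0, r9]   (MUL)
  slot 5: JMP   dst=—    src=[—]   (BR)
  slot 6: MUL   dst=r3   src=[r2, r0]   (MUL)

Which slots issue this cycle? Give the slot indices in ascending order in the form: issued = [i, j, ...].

issued = [0, 1, 5]

slot 0 (ALU): ISSUE — free A1,Mu1,Ld2,B1 rp6 wp1
slot 1 (ALU): ISSUE — free A0,Mu1,Ld2,B1 rp4 wp0
slot 2 (ALU): stall FU — free A0,Mu1,Ld2,B1 rp4 wp0
slot 3 (MUL): stall WR_PORT — free A0,Mu1,Ld2,B1 rp4 wp0
slot 4 (MUL): stall WR_PORT — free A0,Mu1,Ld2,B1 rp4 wp0
slot 5 (BR): ISSUE — free A0,Mu1,Ld2,B0 rp4 wp0
slot 6 (MUL): stall WR_PORT — free A0,Mu1,Ld2,B0 rp4 wp0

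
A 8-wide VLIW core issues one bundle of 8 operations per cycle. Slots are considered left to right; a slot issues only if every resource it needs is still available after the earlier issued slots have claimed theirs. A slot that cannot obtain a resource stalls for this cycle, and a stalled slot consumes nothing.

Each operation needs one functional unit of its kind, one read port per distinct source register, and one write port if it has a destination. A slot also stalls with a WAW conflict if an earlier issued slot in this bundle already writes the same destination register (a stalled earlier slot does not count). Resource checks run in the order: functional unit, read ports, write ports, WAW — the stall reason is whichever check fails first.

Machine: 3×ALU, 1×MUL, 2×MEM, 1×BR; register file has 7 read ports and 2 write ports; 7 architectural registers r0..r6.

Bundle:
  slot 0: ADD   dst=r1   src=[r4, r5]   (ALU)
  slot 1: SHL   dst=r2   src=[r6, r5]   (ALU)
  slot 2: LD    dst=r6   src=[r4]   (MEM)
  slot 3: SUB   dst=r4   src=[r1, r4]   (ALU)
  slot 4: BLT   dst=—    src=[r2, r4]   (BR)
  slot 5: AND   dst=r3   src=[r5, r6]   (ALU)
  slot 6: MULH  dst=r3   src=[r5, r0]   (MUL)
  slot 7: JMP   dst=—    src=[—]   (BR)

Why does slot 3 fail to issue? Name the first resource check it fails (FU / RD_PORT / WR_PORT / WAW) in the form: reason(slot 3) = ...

reason(slot 3) = WR_PORT

[0] ALU needs rd=2 wr=1: ok; after: ALU=2 MUL=1 MEM=2 BR=1, R=5, W=1
[1] ALU needs rd=2 wr=1: ok; after: ALU=1 MUL=1 MEM=2 BR=1, R=3, W=0
[2] MEM needs rd=1 wr=1: WR_PORT; after: ALU=1 MUL=1 MEM=2 BR=1, R=3, W=0
[3] ALU needs rd=2 wr=1: WR_PORT; after: ALU=1 MUL=1 MEM=2 BR=1, R=3, W=0
[4] BR needs rd=2 wr=0: ok; after: ALU=1 MUL=1 MEM=2 BR=0, R=1, W=0
[5] ALU needs rd=2 wr=1: RD_PORT; after: ALU=1 MUL=1 MEM=2 BR=0, R=1, W=0
[6] MUL needs rd=2 wr=1: RD_PORT; after: ALU=1 MUL=1 MEM=2 BR=0, R=1, W=0
[7] BR needs rd=0 wr=0: FU; after: ALU=1 MUL=1 MEM=2 BR=0, R=1, W=0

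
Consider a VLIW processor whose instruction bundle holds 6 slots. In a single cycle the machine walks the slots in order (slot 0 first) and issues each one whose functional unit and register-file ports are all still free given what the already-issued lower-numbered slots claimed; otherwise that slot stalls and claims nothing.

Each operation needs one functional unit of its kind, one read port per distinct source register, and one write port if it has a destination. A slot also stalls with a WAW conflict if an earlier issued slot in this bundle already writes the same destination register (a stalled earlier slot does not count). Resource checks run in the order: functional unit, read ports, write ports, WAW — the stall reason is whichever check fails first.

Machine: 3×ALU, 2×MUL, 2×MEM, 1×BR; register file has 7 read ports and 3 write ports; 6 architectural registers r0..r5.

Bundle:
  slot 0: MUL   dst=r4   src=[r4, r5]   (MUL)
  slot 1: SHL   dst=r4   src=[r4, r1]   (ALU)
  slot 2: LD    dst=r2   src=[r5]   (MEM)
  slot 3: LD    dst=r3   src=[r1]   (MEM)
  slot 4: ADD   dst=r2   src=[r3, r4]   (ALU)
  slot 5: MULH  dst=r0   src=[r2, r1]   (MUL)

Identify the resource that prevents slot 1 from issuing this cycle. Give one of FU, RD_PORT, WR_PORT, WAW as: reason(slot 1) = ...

reason(slot 1) = WAW

slot 0 (MUL): ISSUE — free A3,Mu1,Ld2,B1 rp5 wp2
slot 1 (ALU): stall WAW — free A3,Mu1,Ld2,B1 rp5 wp2
slot 2 (MEM): ISSUE — free A3,Mu1,Ld1,B1 rp4 wp1
slot 3 (MEM): ISSUE — free A3,Mu1,Ld0,B1 rp3 wp0
slot 4 (ALU): stall WR_PORT — free A3,Mu1,Ld0,B1 rp3 wp0
slot 5 (MUL): stall WR_PORT — free A3,Mu1,Ld0,B1 rp3 wp0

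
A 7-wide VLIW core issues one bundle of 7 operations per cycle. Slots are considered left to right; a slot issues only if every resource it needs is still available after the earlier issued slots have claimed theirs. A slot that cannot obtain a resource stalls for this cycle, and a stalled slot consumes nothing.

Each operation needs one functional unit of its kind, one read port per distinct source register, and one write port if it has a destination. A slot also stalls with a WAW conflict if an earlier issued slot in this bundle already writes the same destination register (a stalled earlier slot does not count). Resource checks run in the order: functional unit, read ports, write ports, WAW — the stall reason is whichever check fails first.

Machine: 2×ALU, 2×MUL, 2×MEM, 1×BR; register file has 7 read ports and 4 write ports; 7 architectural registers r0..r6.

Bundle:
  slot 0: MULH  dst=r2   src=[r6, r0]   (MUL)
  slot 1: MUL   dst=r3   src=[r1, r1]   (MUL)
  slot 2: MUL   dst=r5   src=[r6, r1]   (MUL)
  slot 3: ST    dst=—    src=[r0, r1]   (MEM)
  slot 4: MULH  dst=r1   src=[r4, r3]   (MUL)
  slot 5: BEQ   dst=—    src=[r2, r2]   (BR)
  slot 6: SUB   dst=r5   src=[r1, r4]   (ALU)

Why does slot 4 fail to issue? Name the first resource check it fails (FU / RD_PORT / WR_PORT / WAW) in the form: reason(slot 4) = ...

[0] MUL needs rd=2 wr=1: ok; after: ALU=2 MUL=1 MEM=2 BR=1, R=5, W=3
[1] MUL needs rd=1 wr=1: ok; after: ALU=2 MUL=0 MEM=2 BR=1, R=4, W=2
[2] MUL needs rd=2 wr=1: FU; after: ALU=2 MUL=0 MEM=2 BR=1, R=4, W=2
[3] MEM needs rd=2 wr=0: ok; after: ALU=2 MUL=0 MEM=1 BR=1, R=2, W=2
[4] MUL needs rd=2 wr=1: FU; after: ALU=2 MUL=0 MEM=1 BR=1, R=2, W=2
[5] BR needs rd=1 wr=0: ok; after: ALU=2 MUL=0 MEM=1 BR=0, R=1, W=2
[6] ALU needs rd=2 wr=1: RD_PORT; after: ALU=2 MUL=0 MEM=1 BR=0, R=1, W=2

reason(slot 4) = FU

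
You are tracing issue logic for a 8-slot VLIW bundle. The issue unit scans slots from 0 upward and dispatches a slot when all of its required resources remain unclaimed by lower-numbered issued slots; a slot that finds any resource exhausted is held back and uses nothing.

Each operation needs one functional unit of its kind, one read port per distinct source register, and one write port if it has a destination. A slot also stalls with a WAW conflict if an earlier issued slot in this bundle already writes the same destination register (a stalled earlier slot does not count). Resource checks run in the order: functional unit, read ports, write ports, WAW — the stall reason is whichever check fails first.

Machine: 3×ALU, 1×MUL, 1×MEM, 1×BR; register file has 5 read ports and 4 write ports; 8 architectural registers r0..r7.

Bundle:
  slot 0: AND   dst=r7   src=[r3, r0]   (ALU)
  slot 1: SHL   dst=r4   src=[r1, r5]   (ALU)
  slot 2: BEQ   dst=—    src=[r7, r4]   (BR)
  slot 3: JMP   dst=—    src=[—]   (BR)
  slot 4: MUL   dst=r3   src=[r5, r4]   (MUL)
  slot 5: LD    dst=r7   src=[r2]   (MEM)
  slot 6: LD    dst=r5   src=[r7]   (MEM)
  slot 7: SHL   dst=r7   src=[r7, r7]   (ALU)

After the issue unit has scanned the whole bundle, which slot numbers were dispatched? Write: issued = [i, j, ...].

issued = [0, 1, 3, 6]

  0. ALU→r7 ⇒ go  {2A/1Mu/1Ld/1B | 3r 3w}
  1. ALU→r4 ⇒ go  {1A/1Mu/1Ld/1B | 1r 2w}
  2. BR ⇒ no(RD_PORT)  {1A/1Mu/1Ld/1B | 1r 2w}
  3. BR ⇒ go  {1A/1Mu/1Ld/0B | 1r 2w}
  4. MUL→r3 ⇒ no(RD_PORT)  {1A/1Mu/1Ld/0B | 1r 2w}
  5. MEM→r7 ⇒ no(WAW)  {1A/1Mu/1Ld/0B | 1r 2w}
  6. MEM→r5 ⇒ go  {1A/1Mu/0Ld/0B | 0r 1w}
  7. ALU→r7 ⇒ no(RD_PORT)  {1A/1Mu/0Ld/0B | 0r 1w}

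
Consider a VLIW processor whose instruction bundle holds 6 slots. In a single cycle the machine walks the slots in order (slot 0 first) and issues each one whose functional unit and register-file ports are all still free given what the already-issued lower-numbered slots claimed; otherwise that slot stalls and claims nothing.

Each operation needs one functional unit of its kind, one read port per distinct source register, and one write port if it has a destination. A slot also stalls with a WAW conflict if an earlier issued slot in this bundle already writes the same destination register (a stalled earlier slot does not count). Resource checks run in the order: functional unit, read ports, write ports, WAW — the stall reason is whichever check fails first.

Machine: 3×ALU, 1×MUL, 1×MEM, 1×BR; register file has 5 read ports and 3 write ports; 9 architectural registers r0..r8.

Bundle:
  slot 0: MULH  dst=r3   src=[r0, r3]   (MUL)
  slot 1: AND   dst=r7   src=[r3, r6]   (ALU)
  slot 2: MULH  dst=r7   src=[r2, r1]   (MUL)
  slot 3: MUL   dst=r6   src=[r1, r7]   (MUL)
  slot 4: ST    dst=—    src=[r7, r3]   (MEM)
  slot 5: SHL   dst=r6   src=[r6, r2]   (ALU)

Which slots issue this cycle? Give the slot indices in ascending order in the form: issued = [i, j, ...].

issued = [0, 1]

(0) want 1×MUL +2rd +1wr — yes → AL3|MU0|ME1|BR1|rd3|wr2
(1) want 1×ALU +2rd +1wr — yes → AL2|MU0|ME1|BR1|rd1|wr1
(2) want 1×MUL +2rd +1wr — FU → AL2|MU0|ME1|BR1|rd1|wr1
(3) want 1×MUL +2rd +1wr — FU → AL2|MU0|ME1|BR1|rd1|wr1
(4) want 1×MEM +2rd +0wr — RD_PORT → AL2|MU0|ME1|BR1|rd1|wr1
(5) want 1×ALU +2rd +1wr — RD_PORT → AL2|MU0|ME1|BR1|rd1|wr1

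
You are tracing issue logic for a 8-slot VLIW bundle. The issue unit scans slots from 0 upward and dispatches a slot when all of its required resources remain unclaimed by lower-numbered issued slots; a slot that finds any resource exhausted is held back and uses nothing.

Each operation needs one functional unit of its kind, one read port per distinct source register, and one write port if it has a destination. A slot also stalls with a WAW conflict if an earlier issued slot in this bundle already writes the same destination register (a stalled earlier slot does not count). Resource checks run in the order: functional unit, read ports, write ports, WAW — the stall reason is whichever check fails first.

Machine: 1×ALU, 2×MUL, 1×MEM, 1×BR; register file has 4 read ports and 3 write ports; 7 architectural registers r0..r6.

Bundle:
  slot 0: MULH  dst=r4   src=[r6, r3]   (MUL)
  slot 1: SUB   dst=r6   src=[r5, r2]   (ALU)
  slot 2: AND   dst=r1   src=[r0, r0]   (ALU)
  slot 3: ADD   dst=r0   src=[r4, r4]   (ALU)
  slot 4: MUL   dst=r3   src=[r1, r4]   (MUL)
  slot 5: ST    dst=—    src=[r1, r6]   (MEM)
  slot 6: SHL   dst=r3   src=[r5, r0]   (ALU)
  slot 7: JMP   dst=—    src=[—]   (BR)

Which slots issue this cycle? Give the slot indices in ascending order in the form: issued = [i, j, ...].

slot 0 (MUL): ISSUE — free A1,Mu1,Ld1,B1 rp2 wp2
slot 1 (ALU): ISSUE — free A0,Mu1,Ld1,B1 rp0 wp1
slot 2 (ALU): stall FU — free A0,Mu1,Ld1,B1 rp0 wp1
slot 3 (ALU): stall FU — free A0,Mu1,Ld1,B1 rp0 wp1
slot 4 (MUL): stall RD_PORT — free A0,Mu1,Ld1,B1 rp0 wp1
slot 5 (MEM): stall RD_PORT — free A0,Mu1,Ld1,B1 rp0 wp1
slot 6 (ALU): stall FU — free A0,Mu1,Ld1,B1 rp0 wp1
slot 7 (BR): ISSUE — free A0,Mu1,Ld1,B0 rp0 wp1

issued = [0, 1, 7]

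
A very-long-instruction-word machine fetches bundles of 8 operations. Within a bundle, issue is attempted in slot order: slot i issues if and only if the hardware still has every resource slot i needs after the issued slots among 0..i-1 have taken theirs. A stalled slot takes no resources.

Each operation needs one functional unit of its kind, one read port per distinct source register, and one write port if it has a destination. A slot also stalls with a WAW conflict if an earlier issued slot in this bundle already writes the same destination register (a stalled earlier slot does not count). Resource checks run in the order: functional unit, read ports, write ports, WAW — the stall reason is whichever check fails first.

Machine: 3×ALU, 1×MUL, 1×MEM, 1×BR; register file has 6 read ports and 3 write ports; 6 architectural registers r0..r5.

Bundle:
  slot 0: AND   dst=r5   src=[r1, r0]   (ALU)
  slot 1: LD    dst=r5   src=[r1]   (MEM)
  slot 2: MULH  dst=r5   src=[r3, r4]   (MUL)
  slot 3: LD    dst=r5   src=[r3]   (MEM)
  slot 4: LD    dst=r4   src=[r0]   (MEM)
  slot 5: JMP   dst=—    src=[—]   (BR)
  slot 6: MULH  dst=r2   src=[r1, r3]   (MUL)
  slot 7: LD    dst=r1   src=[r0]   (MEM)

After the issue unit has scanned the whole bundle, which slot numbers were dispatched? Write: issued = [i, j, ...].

issued = [0, 4, 5, 6]

(0) want 1×ALU +2rd +1wr — yes → AL2|MU1|ME1|BR1|rd4|wr2
(1) want 1×MEM +1rd +1wr — WAW → AL2|MU1|ME1|BR1|rd4|wr2
(2) want 1×MUL +2rd +1wr — WAW → AL2|MU1|ME1|BR1|rd4|wr2
(3) want 1×MEM +1rd +1wr — WAW → AL2|MU1|ME1|BR1|rd4|wr2
(4) want 1×MEM +1rd +1wr — yes → AL2|MU1|ME0|BR1|rd3|wr1
(5) want 1×BR +0rd +0wr — yes → AL2|MU1|ME0|BR0|rd3|wr1
(6) want 1×MUL +2rd +1wr — yes → AL2|MU0|ME0|BR0|rd1|wr0
(7) want 1×MEM +1rd +1wr — FU → AL2|MU0|ME0|BR0|rd1|wr0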